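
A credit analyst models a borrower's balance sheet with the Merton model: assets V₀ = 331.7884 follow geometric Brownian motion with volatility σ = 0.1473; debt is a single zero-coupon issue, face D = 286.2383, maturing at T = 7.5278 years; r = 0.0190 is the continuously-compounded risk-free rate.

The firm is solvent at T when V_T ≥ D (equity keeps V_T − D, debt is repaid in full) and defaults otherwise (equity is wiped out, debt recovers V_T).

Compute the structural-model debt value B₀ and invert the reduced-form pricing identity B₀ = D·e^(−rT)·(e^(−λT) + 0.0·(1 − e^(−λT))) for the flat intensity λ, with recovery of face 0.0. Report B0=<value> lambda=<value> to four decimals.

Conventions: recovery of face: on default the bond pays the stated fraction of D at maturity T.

Equity is a call on the firm's assets struck at D = 286.2383:
d₁ = [ln(V₀/D) + (r + σ²/2)T] / (σ√T)
   = [ln(331.7884/286.2383) + (0.0190 + 0.5·0.1473²)·7.5278] / (0.1473·√7.5278)
   = [0.147673 + 0.224695] / 0.404145 = 0.921372
d₂ = d₁ − σ√T = 0.921372 − 0.404145 = 0.517227
N(d₁) = 0.821572,  N(d₂) = 0.697501,  e^(−rT) = 0.866730
E₀ = V₀·N(d₁) − D·e^(−rT)·N(d₂)
   = 331.7884·0.821572 − 286.2383·0.866730·0.697501 = 99.544078
B₀ = V₀ − E₀ = 331.7884 − 99.544078 = 232.244322
e^(−λT) = (B₀·e^(rT)/D − 0)/(1 − 0) = (232.2443·1.153762/286.2383 − 0)/1 = 0.93612464
λ = −ln(0.93612464)/7.5278 = 0.008768

B0=232.2443 lambda=0.0088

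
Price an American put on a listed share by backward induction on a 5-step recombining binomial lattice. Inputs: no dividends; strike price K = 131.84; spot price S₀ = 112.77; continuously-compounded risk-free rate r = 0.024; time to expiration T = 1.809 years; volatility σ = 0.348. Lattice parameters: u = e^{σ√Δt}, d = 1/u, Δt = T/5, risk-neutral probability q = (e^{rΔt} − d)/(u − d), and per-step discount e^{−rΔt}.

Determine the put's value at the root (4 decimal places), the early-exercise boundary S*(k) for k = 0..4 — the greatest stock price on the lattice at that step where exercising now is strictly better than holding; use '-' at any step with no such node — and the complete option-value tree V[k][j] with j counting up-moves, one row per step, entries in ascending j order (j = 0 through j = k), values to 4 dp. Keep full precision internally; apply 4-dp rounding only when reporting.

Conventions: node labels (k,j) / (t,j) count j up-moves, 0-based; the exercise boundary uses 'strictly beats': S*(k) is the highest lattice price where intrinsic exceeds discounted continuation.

Δt=0.36180  u=1.23284  d=0.81113  q=0.46854  discount=0.99135
step 5 (expiry): payoffs max(K−S,0) = 92.2434 71.6572 40.3684 0.0000 0.0000 0.0000
step 4: (k=4,j=0): S=48.8163, K−S=83.0237, hold=81.8838 ⇒ V=83.0237 exercise | (k=4,j=1): S=74.1958, K−S=57.6442, hold=56.5044 ⇒ V=57.6442 exercise | (k=4,j=2): S=112.7700, K−S=19.0700, hold=21.2687 ⇒ V=21.2687 continue | (k=4,j=3): S=171.3988, K−S=0.0000, hold=0.0000 ⇒ V=0.0000 continue | (k=4,j=4): S=260.5086, K−S=0.0000, hold=0.0000 ⇒ V=0.0000 continue  boundary S*=74.1958
step 3: (k=3,j=0): S=60.1828, K−S=71.6572, hold=70.5174 ⇒ V=71.6572 exercise | (k=3,j=1): S=91.4716, K−S=40.3684, hold=40.2498 ⇒ V=40.3684 exercise | (k=3,j=2): S=139.0275, K−S=0.0000, hold=11.2057 ⇒ V=11.2057 continue | (k=3,j=3): S=211.3075, K−S=0.0000, hold=0.0000 ⇒ V=0.0000 continue  boundary S*=91.4716
step 2: (k=2,j=0): S=74.1958, K−S=57.6442, hold=56.5044 ⇒ V=57.6442 exercise | (k=2,j=1): S=112.7700, K−S=19.0700, hold=26.4736 ⇒ V=26.4736 continue | (k=2,j=2): S=171.3988, K−S=0.0000, hold=5.9039 ⇒ V=5.9039 continue  boundary S*=74.1958
step 1: (k=1,j=0): S=91.4716, K−S=40.3684, hold=42.6674 ⇒ V=42.6674 continue | (k=1,j=1): S=139.0275, K−S=0.0000, hold=16.6903 ⇒ V=16.6903 continue  boundary S*=-
step 0: (k=0,j=0): S=112.7700, K−S=19.0700, hold=30.2324 ⇒ V=30.2324 continue  boundary S*=-

price = 30.2324
boundary = - - 74.1958 91.4716 74.1958
tree:
30.2324
42.6674 16.6903
57.6442 26.4736 5.9039
71.6572 40.3684 11.2057 0.0000
83.0237 57.6442 21.2687 0.0000 0.0000
92.2434 71.6572 40.3684 0.0000 0.0000 0.0000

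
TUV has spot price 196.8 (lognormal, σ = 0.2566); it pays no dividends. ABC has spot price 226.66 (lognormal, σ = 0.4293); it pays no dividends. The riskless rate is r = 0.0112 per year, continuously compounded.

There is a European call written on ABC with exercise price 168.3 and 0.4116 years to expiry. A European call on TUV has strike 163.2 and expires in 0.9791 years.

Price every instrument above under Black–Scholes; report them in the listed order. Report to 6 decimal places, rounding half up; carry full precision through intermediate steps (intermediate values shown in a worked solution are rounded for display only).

[ABC call K=168.3]
σ√T = 0.4293·√0.4116 = 0.275422
d₁ = (ln(S/K) + (r+σ²/2)T) / (σ√T) = (ln(226.66/168.3) + (0.0112+0.4293²/2)·0.4116) / 0.275422 = (0.297703 + 0.042539) / 0.275422 = 1.235346
d₂ = d₁ − σ√T = 1.235346 − 0.275422 = 0.959924
e^{−rT} = 0.995401
N(d₁) = 0.891649,  N(d₂) = 0.831453
price = S·N(d₁) − K·e^{−rT}·N(d₂) = 202.101208 − 139.290007 = 62.811201
[TUV call K=163.2]
σ√T = 0.2566·√0.9791 = 0.253904
d₁ = (ln(S/K) + (r+σ²/2)T) / (σ√T) = (ln(196.8/163.2) + (0.0112+0.2566²/2)·0.9791) / 0.253904 = (0.187212 + 0.043200) / 0.253904 = 0.907472
d₂ = d₁ − σ√T = 0.907472 − 0.253904 = 0.653568
e^{−rT} = 0.989094
N(d₁) = 0.817921,  N(d₂) = 0.743305
price = S·N(d₁) − K·e^{−rT}·N(d₂) = 160.966941 − 119.984378 = 40.982563

price(ABC call K=168.3) = 62.811201
price(TUV call K=163.2) = 40.982563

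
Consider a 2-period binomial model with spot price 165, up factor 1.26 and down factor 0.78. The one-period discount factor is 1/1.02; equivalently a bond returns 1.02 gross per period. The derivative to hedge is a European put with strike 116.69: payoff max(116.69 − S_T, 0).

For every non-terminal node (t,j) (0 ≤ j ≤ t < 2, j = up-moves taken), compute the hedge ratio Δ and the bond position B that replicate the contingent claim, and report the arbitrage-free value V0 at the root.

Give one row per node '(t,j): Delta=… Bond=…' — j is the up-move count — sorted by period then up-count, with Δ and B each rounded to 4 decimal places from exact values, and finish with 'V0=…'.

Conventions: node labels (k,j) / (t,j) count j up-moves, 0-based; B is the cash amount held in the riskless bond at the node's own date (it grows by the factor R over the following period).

(0,0): Delta=-0.1009 Bond=20.5681
(1,0): Delta=-0.2639 Bond=41.9588
(1,1): Delta=0.0000 Bond=0.0000
V0=3.9177

Since d<R<u, set p* = (R−d)/(u−d) = 0.5000; price each node as the discounted p*-expectation of its children.
At maturity the claim pays: V(2,0)=16.3040, V(2,1)=0.0000, V(2,2)=0.0000
Node (1,0) S=128.7000: V=(p*·0.0000+(1−p*)·16.3040)/1.02=7.9922; Δ=(0.0000−16.3040)/(162.1620−100.3860)=-0.2639; B=V−Δ·S=41.9588
Node (1,1) S=207.9000: V=(p*·0.0000+(1−p*)·0.0000)/1.02=0.0000; Δ=(0.0000−0.0000)/(261.9540−162.1620)=0.0000; B=V−Δ·S=0.0000
Node (0,0) S=165.0000: V=(p*·0.0000+(1−p*)·7.9922)/1.02=3.9177; Δ=(0.0000−7.9922)/(207.9000−128.7000)=-0.1009; B=V−Δ·S=20.5681
As a check, the time-0 holding Δ(0,0)·S0 + B(0,0) comes to 3.9177 — exactly V0.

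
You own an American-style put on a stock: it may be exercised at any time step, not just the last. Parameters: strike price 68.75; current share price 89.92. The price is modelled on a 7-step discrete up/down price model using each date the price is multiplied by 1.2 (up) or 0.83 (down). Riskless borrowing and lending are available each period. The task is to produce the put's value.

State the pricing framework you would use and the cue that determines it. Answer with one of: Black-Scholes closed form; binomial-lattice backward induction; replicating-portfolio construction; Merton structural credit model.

framework: binomial-lattice backward induction

Key observation: an American put (K = 68.75, S₀ = 89.92) on a 7-date tree has no closed form — the optimal stopping decision is embedded and must be resolved recursively from expiry.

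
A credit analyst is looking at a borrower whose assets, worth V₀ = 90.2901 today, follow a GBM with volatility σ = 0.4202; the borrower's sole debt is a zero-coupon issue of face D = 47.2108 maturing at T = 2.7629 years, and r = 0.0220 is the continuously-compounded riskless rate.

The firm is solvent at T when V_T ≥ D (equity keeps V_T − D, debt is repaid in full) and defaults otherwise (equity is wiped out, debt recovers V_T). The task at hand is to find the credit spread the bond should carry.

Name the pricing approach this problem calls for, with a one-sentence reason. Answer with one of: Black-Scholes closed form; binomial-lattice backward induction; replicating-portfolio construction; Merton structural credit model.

framework: Merton structural credit model

Key observation: the asked-for credit quantity lives on the firm's capital structure — asset value, asset volatility, debt face 47.2108 — which is the structural model's domain.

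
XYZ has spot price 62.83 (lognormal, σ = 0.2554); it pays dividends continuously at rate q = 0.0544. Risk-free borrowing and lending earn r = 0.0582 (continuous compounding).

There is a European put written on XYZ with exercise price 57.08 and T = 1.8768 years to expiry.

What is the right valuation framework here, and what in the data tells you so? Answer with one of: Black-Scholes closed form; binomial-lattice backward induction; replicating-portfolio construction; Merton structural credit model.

framework: Black-Scholes closed form

Key observation: the instrument is a plain European put (strike 57.08) on a lognormal asset; the exact continuous-time formula applies directly.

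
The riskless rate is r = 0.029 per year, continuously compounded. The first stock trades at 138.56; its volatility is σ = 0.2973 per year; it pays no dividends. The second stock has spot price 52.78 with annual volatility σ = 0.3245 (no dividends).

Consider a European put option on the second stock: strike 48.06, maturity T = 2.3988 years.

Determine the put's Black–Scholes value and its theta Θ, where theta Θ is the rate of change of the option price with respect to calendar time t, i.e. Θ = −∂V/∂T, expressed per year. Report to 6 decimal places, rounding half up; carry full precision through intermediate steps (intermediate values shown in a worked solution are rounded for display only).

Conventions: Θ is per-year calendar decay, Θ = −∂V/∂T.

σ√T = 0.3245·√2.3988 = 0.502588
d₁ = (ln(S/K) + (r+σ²/2)T) / (σ√T) = (ln(52.78/48.06) + (0.029+0.3245²/2)·2.3988) / 0.502588 = (0.093682 + 0.195862) / 0.502588 = 0.576107
d₂ = d₁ − σ√T = 0.576107 − 0.502588 = 0.073520
e^{−rT} = 0.932799
N(−d₁) = 0.282271,  N(−d₂) = 0.470696
Put price V = K·e^{−rT}·N(−d₂) − S·N(−d₁) = 21.101469 − 14.898278 = 6.203190
φ(d₁) = (1/√(2π))·e^{−d₁²/2} = 0.337939
Θ = −S·φ(d₁)·σ/(2√T) + r·K·e^{−rT}·N(−d₂) = −1.868513 + 0.611943 = -1.256570

price = 6.203190
Θ = -1.256570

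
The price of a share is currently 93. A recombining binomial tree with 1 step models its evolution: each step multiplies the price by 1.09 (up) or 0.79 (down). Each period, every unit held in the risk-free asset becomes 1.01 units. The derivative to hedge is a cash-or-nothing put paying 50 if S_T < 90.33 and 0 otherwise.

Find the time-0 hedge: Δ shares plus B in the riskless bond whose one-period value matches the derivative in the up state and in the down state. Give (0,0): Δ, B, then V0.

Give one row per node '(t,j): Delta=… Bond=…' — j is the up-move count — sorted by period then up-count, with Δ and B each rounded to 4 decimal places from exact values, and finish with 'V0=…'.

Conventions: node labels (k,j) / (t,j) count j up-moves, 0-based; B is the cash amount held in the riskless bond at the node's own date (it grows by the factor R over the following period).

(0,0): Delta=-1.7921 Bond=179.8680
V0=13.2013

Under the risk-neutral measure, an up-move has probability p* = (R−d)/(u−d) = 0.7333 and values discount at R = 1.01.
Expiry values: V(1,0)=50.0000, V(1,1)=0.0000
  t=0,j=0: stock 93.0000 → up 101.3700 (V=0.0000), down 73.4700 (V=50.0000). Price 13.2013; hedge Δ=-1.7921, bond B=179.8680.
Verification: the root portfolio costs Δ(0,0)·S0 + B(0,0) = 13.2013, matching V0.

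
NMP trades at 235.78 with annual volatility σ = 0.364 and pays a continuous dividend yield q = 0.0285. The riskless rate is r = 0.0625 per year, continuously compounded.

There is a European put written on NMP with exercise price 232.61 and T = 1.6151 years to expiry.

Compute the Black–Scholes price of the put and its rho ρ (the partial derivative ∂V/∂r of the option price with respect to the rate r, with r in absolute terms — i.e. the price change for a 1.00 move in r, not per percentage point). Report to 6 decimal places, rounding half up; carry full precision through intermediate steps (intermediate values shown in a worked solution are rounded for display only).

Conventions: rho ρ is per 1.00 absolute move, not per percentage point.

price = 32.803982
ρ = -181.085165

σ√T = 0.364·√1.6151 = 0.462595
d₁ = (ln(S/K) + (r−q+σ²/2)T) / (σ√T) = (ln(235.78/232.61) + (0.0625−0.0285+0.364²/2)·1.6151) / 0.462595 = (0.013536 + 0.161911) / 0.462595 = 0.379266
d₂ = d₁ − σ√T = 0.379266 − 0.462595 = -0.083329
e^{−rT} = 0.903984
e^{−qT} = 0.955013
N(−d₁) = 0.352245,  N(−d₂) = 0.533205
Put price V = K·e^{−rT}·N(−d₂) − S·e^{−qT}·N(−d₁) = 112.120095 − 79.316113 = 32.803982
ρ = −K·T·e^{−rT}·N(−d₂) = -181.085165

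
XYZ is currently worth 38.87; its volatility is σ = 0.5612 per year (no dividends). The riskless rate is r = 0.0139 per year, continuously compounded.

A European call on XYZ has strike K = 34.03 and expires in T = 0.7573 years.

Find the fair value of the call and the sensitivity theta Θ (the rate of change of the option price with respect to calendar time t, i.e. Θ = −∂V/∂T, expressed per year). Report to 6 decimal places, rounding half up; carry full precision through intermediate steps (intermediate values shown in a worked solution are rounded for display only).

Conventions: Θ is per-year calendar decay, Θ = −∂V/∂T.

σ√T = 0.5612·√0.7573 = 0.488373
d₁ = (ln(S/K) + (r+σ²/2)T) / (σ√T) = (ln(38.87/34.03) + (0.0139+0.5612²/2)·0.7573) / 0.488373 = (0.132980 + 0.129781) / 0.488373 = 0.538033
d₂ = d₁ − σ√T = 0.538033 − 0.488373 = 0.049660
e^{−rT} = 0.989529
N(d₁) = 0.704723,  N(d₂) = 0.519803
Call price V = S·N(d₁) − K·e^{−rT}·N(d₂) = 27.392579 − 17.503683 = 9.888895
φ(d₁) = (1/√(2π))·e^{−d₁²/2} = 0.345184
Θ = −S·φ(d₁)·σ/(2√T) − r·K·e^{−rT}·N(d₂) = −4.326320 − 0.243301 = -4.569621

price = 9.888895
Θ = -4.569621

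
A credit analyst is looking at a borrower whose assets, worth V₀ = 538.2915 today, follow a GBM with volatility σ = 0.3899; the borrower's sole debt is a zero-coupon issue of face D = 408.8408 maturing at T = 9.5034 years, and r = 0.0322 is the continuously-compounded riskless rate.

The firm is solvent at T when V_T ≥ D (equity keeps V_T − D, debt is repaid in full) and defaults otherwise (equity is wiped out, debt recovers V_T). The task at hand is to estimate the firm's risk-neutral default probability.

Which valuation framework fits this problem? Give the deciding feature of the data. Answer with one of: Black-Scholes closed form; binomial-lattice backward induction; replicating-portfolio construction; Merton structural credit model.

Key observation: the question is about default risk generated by asset-value dynamics against a debt face of 408.8408 — the structural framework prices exactly that.

framework: Merton structural credit model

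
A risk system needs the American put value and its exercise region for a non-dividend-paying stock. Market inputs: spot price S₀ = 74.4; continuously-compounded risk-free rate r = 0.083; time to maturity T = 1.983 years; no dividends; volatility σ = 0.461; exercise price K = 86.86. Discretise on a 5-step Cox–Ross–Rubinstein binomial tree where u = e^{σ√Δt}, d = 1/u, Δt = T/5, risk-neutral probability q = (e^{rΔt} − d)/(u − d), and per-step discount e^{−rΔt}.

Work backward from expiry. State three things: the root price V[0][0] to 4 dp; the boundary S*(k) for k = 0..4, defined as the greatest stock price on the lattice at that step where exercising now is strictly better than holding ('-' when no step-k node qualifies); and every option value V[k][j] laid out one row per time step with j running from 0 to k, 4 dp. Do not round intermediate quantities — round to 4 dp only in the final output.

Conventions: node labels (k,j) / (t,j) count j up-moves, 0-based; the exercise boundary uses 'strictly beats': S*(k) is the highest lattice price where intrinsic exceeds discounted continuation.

Δt=0.39660  u=1.33686  d=0.74802  q=0.48476  discount=0.96762
step 5 (expiry): payoffs max(K−S,0) = 69.4359 55.7199 31.2070 0.0000 0.0000 0.0000
step 4: (k=4,j=0): S=23.2935, K−S=63.5665, hold=60.7538 ⇒ V=63.5665 exercise | (k=4,j=1): S=41.6298, K−S=45.2302, hold=42.4175 ⇒ V=45.2302 exercise | (k=4,j=2): S=74.4000, K−S=12.4600, hold=15.5584 ⇒ V=15.5584 continue | (k=4,j=3): S=132.9664, K−S=0.0000, hold=0.0000 ⇒ V=0.0000 continue | (k=4,j=4): S=237.6352, K−S=0.0000, hold=0.0000 ⇒ V=0.0000 continue  boundary S*=41.6298
step 3: (k=3,j=0): S=31.1401, K−S=55.7199, hold=52.9072 ⇒ V=55.7199 exercise | (k=3,j=1): S=55.6530, K−S=31.2070, hold=29.8477 ⇒ V=31.2070 exercise | (k=3,j=2): S=99.4620, K−S=0.0000, hold=7.7568 ⇒ V=7.7568 continue | (k=3,j=3): S=177.7568, K−S=0.0000, hold=0.0000 ⇒ V=0.0000 continue  boundary S*=55.6530
step 2: (k=2,j=0): S=41.6298, K−S=45.2302, hold=42.4175 ⇒ V=45.2302 exercise | (k=2,j=1): S=74.4000, K−S=12.4600, hold=19.1969 ⇒ V=19.1969 continue | (k=2,j=2): S=132.9664, K−S=0.0000, hold=3.8672 ⇒ V=3.8672 continue  boundary S*=41.6298
step 1: (k=1,j=0): S=55.6530, K−S=31.2070, hold=31.5543 ⇒ V=31.5543 continue | (k=1,j=1): S=99.4620, K−S=0.0000, hold=11.3847 ⇒ V=11.3847 continue  boundary S*=-
step 0: (k=0,j=0): S=74.4000, K−S=12.4600, hold=21.0717 ⇒ V=21.0717 continue  boundary S*=-

price = 21.0717
boundary = - - 41.6298 55.6530 41.6298
tree:
21.0717
31.5543 11.3847
45.2302 19.1969 3.8672
55.7199 31.2070 7.7568 0.0000
63.5665 45.2302 15.5584 0.0000 0.0000
69.4359 55.7199 31.2070 0.0000 0.0000 0.0000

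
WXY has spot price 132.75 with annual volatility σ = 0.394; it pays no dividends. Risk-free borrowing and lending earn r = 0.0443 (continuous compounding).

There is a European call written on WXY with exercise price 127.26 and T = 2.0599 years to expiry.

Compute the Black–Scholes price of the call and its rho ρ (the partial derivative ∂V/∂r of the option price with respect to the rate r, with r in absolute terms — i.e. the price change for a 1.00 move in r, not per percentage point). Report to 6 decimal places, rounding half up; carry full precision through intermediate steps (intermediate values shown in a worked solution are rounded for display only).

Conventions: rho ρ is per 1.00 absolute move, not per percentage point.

price = 36.748099
ρ = 115.185859

σ√T = 0.394·√2.0599 = 0.565483
d₁ = (ln(S/K) + (r+σ²/2)T) / (σ√T) = (ln(132.75/127.26) + (0.0443+0.394²/2)·2.0599) / 0.565483 = (0.042235 + 0.251139) / 0.565483 = 0.518803
d₂ = d₁ − σ√T = 0.518803 − 0.565483 = -0.046679
e^{−rT} = 0.912786
N(d₁) = 0.698051,  N(d₂) = 0.481384
Call price V = S·N(d₁) − K·e^{−rT}·N(d₂) = 92.666279 − 55.918180 = 36.748099
ρ = K·T·e^{−rT}·N(d₂) = 115.185859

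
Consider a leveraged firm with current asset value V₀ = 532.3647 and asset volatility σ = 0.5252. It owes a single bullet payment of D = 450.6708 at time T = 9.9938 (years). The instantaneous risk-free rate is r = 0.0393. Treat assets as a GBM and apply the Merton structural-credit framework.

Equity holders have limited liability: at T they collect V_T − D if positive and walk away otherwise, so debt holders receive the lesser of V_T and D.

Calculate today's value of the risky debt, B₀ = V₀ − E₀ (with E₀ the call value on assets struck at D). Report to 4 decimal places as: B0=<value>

B0=159.3407

Apply the equity-as-call identities (strike 450.6708, horizon 9.9938 years):
d₁ = [ln(V₀/D) + (r + σ²/2)T] / (σ√T)
   = [ln(532.3647/450.6708) + (0.0393 + 0.5·0.5252²)·9.9938] / (0.5252·√9.9938)
   = [0.166592 + 1.771076] / 1.660313 = 1.167050
d₂ = d₁ − σ√T = 1.167050 − 1.660313 = -0.493264
N(d₁) = 0.878405,  N(d₂) = 0.310913,  e^(−rT) = 0.675193
E₀ = V₀·N(d₁) − D·e^(−rT)·N(d₂)
   = 532.3647·0.878405 − 450.6708·0.675193·0.310913 = 373.024002
B₀ = V₀ − E₀ = 532.3647 − 373.024002 = 159.340698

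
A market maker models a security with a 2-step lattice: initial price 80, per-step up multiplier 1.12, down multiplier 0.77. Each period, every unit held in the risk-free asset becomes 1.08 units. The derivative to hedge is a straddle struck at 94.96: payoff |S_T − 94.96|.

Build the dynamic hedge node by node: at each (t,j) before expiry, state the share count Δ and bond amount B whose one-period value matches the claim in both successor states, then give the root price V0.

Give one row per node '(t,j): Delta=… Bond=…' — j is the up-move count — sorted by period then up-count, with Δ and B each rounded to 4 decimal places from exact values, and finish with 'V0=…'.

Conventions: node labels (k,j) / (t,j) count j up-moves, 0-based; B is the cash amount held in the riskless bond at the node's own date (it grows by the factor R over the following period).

(0,0): Delta=-0.6841 Bond=63.3973
(1,0): Delta=-1.0000 Bond=87.9259
(1,1): Delta=-0.6561 Bond=65.9585
V0=8.6659

The replicating-portfolio and risk-neutral prices coincide; use p* = (1.08−0.77)/(1.12−0.77) = 0.8857 for the latter.
At maturity the claim pays: V(2,0)=47.5280, V(2,1)=25.9680, V(2,2)=5.3920
Node (1,0) S=61.6000: V=(p*·25.9680+(1−p*)·47.5280)/1.08=26.3259; Δ=(25.9680−47.5280)/(68.9920−47.4320)=-1.0000; B=V−Δ·S=87.9259
Node (1,1) S=89.6000: V=(p*·5.3920+(1−p*)·25.9680)/1.08=7.1699; Δ=(5.3920−25.9680)/(100.3520−68.9920)=-0.6561; B=V−Δ·S=65.9585
Node (0,0) S=80.0000: V=(p*·7.1699+(1−p*)·26.3259)/1.08=8.6659; Δ=(7.1699−26.3259)/(89.6000−61.6000)=-0.6841; B=V−Δ·S=63.3973
As a check, the time-0 holding Δ(0,0)·S0 + B(0,0) comes to 8.6659 — exactly V0.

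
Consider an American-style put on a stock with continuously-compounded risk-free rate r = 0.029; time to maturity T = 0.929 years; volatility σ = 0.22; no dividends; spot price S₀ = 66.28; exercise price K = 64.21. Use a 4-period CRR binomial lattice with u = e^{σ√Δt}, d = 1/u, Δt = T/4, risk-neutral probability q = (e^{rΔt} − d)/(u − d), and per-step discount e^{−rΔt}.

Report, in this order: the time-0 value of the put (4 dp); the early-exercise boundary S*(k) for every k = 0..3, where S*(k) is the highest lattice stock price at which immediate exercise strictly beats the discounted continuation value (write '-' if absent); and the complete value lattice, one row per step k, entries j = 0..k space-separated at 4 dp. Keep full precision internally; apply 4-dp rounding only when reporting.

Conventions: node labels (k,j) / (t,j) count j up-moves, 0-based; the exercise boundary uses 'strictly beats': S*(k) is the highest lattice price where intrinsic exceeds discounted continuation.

Δt=0.23225, u=1.11185, d=0.89940, q=0.50533, disc=e^(-rΔt)=0.99329
k=4 terminal: V=max(K-S,0) → 20.8388 10.5943 0.0000 0.0000 0.0000
k=3: j=0 S=48.2222 intr=15.9878 cont=15.5568 V=15.9878[EX]; j=1 S=59.6125 intr=4.5975 cont=5.2055 V=5.2055[hold]; j=2 S=73.6933 intr=0.0000 cont=0.0000 V=0.0000[hold]; j=3 S=91.1000 intr=0.0000 cont=0.0000 V=0.0000[hold]  S*(3)=48.2222
k=2: j=0 S=53.6157 intr=10.5943 cont=10.4685 V=10.5943[EX]; j=1 S=66.2800 intr=0.0000 cont=2.5577 V=2.5577[hold]; j=2 S=81.9357 intr=0.0000 cont=0.0000 V=0.0000[hold]  S*(2)=53.6157
k=1: j=0 S=59.6125 intr=4.5975 cont=6.4893 V=6.4893[hold]; j=1 S=73.6933 intr=0.0000 cont=1.2567 V=1.2567[hold]  S*(1)=-
k=0: j=0 S=66.2800 intr=0.0000 cont=3.8193 V=3.8193[hold]  S*(0)=-

price = 3.8193
boundary = - - 53.6157 48.2222
tree:
3.8193
6.4893 1.2567
10.5943 2.5577 0.0000
15.9878 5.2055 0.0000 0.0000
20.8388 10.5943 0.0000 0.0000 0.0000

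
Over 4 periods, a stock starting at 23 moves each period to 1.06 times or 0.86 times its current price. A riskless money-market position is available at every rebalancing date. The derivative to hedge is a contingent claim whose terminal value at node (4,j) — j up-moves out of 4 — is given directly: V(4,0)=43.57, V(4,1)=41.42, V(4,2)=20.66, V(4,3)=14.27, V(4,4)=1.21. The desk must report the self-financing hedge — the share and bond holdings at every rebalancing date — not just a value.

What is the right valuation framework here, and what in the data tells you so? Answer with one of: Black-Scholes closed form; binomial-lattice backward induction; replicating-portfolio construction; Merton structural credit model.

Key observation: what is demanded is not a single number but the (Δ, B) position at each node of the 1.06/0.86 tree starting at 23; constructing those positions is the replicating-portfolio method.

framework: replicating-portfolio construction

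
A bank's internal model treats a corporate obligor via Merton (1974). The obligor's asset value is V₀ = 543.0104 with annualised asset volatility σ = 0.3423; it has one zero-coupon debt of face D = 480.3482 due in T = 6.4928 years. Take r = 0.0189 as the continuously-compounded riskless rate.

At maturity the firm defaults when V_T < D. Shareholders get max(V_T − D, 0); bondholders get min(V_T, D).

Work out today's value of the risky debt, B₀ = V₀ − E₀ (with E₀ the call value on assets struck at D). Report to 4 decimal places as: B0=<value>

With assets at 543.0104 and a single debt payment of 480.3482 at 6.4928 years:
d₁ = [ln(V₀/D) + (r + σ²/2)T] / (σ√T)
   = [ln(543.0104/480.3482) + (0.0189 + 0.5·0.3423²)·6.4928] / (0.3423·√6.4928)
   = [0.122617 + 0.503092] / 0.872214 = 0.717381
d₂ = d₁ − σ√T = 0.717381 − 0.872214 = -0.154833
N(d₁) = 0.763430,  N(d₂) = 0.438477,  e^(−rT) = 0.884517
E₀ = V₀·N(d₁) − D·e^(−rT)·N(d₂)
   = 543.0104·0.763430 − 480.3482·0.884517·0.438477 = 228.252511
B₀ = V₀ − E₀ = 543.0104 − 228.252511 = 314.757889

B0=314.7579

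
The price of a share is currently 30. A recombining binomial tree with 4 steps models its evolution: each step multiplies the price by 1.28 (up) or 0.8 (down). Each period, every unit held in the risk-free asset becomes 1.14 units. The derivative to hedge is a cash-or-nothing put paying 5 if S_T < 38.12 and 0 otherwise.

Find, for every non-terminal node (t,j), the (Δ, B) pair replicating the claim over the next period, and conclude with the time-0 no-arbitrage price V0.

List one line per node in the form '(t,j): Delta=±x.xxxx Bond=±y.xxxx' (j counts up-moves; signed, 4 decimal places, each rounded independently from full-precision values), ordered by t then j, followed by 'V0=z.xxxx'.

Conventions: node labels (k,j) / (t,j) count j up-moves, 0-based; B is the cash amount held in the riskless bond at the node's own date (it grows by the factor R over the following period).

Risk-neutral probability p* = (R−d)/(u−d) = (1.14−0.8)/(1.28−0.8) = 0.7083.
Expiry values: V(4,0)=5.0000, V(4,1)=5.0000, V(4,2)=5.0000, V(4,3)=0.0000, V(4,4)=0.0000
  t=3,j=0: stock 15.3600 → up 19.6608 (V=5.0000), down 12.2880 (V=5.0000). Price 4.3860; hedge Δ=0.0000, bond B=4.3860.
  t=3,j=1: stock 24.5760 → up 31.4573 (V=5.0000), down 19.6608 (V=5.0000). Price 4.3860; hedge Δ=0.0000, bond B=4.3860.
  t=3,j=2: stock 39.3216 → up 50.3316 (V=0.0000), down 31.4573 (V=5.0000). Price 1.2792; hedge Δ=-0.2649, bond B=11.6959.
  t=3,j=3: stock 62.9146 → up 80.5306 (V=0.0000), down 50.3316 (V=0.0000). Price 0.0000; hedge Δ=0.0000, bond B=0.0000.
  t=2,j=0: stock 19.2000 → up 24.5760 (V=4.3860), down 15.3600 (V=4.3860). Price 3.8473; hedge Δ=0.0000, bond B=3.8473.
  t=2,j=1: stock 30.7200 → up 39.3216 (V=1.2792), down 24.5760 (V=4.3860). Price 1.9170; hedge Δ=-0.2107, bond B=8.3893.
  t=2,j=2: stock 49.1520 → up 62.9146 (V=0.0000), down 39.3216 (V=1.2792). Price 0.3273; hedge Δ=-0.0542, bond B=2.9924.
  t=1,j=0: stock 24.0000 → up 30.7200 (V=1.9170), down 19.2000 (V=3.8473). Price 2.1754; hedge Δ=-0.1676, bond B=6.1970.
  t=1,j=1: stock 38.4000 → up 49.1520 (V=0.3273), down 30.7200 (V=1.9170). Price 0.6938; hedge Δ=-0.0862, bond B=4.0057.
  t=0,j=0: stock 30.0000 → up 38.4000 (V=0.6938), down 24.0000 (V=2.1754). Price 0.9877; hedge Δ=-0.1029, bond B=4.0744.
Check: Δ(0,0)·S0 + B(0,0) = 0.9877 = V0.

(0,0): Delta=-0.1029 Bond=4.0744
(1,0): Delta=-0.1676 Bond=6.1970
(1,1): Delta=-0.0862 Bond=4.0057
(2,0): Delta=0.0000 Bond=3.8473
(2,1): Delta=-0.2107 Bond=8.3893
(2,2): Delta=-0.0542 Bond=2.9924
(3,0): Delta=0.0000 Bond=4.3860
(3,1): Delta=0.0000 Bond=4.3860
(3,2): Delta=-0.2649 Bond=11.6959
(3,3): Delta=0.0000 Bond=0.0000
V0=0.9877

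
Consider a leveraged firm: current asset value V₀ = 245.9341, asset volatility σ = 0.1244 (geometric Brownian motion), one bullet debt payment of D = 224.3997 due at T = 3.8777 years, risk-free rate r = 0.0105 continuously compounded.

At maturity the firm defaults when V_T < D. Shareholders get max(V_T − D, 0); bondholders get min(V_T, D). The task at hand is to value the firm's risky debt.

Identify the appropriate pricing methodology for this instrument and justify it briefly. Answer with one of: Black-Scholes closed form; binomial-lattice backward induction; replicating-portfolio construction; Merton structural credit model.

Key observation: the data describe a firm's assets (V₀ = 245.9341, GBM) and a single zero-coupon debt of face 224.3997, so credit quantities follow from equity-as-call in the structural model.

framework: Merton structural credit model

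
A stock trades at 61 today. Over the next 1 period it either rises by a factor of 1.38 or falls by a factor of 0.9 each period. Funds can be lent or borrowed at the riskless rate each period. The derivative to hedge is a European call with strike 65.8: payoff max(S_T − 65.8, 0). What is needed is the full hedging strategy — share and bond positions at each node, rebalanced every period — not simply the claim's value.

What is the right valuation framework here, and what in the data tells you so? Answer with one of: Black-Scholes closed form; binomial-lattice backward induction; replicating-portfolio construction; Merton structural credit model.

Key observation: a price alone would not answer the question — the per-node share/bond construction on the spot-61, 1.38/0.9 tree is required, and only the replicating-portfolio method yields it.

framework: replicating-portfolio construction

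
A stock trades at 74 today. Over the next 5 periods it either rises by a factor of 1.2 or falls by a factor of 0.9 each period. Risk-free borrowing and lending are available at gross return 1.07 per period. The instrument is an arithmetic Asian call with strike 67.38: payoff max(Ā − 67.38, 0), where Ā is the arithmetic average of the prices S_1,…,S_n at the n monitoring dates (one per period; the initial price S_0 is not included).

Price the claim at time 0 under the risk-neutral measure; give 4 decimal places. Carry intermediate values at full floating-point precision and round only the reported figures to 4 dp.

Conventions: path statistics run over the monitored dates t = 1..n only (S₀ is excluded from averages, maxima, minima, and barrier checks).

With p* = (R−d)/(u−d) = 0.5667, sum probability × payoff across the paths and divide by R^5.
Enumerate all 2^5 = 32 price paths (U = up ×1.2, D = down ×0.9); each path with k up-moves has probability p*^k·(1−p*)^(5−k).
DDDDD: Ā=54.5467, payoff=0.0000, prob=0.015280
UDDDD: Ā=72.7290, payoff=5.3490, prob=0.019981
DUDDD: Ā=68.2890, payoff=0.9090, prob=0.019981
UUDDD: Ā=91.0520, payoff=23.6720, prob=0.026129
DDUDD: Ā=64.2930, payoff=0.0000, prob=0.019981
UDUDD: Ā=85.7240, payoff=18.3440, prob=0.026129
DUUDD: Ā=81.2840, payoff=13.9040, prob=0.026129
UUUDD: Ā=108.3786, payoff=40.9986, prob=0.034169
DDDUD: Ā=60.6966, payoff=0.0000, prob=0.019981
UDDUD: Ā=80.9288, payoff=13.5488, prob=0.026129
DUDUD: Ā=76.4888, payoff=9.1088, prob=0.026129
UUDUD: Ā=101.9850, payoff=34.6050, prob=0.034169
DDUUD: Ā=72.4928, payoff=5.1128, prob=0.026129
UDUUD: Ā=96.6570, payoff=29.2770, prob=0.034169
DUUUD: Ā=92.2170, payoff=24.8370, prob=0.034169
UUUUD: Ā=122.9560, payoff=55.5760, prob=0.044682
DDDDU: Ā=57.4598, payoff=0.0000, prob=0.019981
UDDDU: Ā=76.6131, payoff=9.2331, prob=0.026129
DUDDU: Ā=72.1731, payoff=4.7931, prob=0.026129
UUDDU: Ā=96.2308, payoff=28.8508, prob=0.034169
DDUDU: Ā=68.1771, payoff=0.7971, prob=0.026129
UDUDU: Ā=90.9028, payoff=23.5228, prob=0.034169
DUUDU: Ā=86.4628, payoff=19.0828, prob=0.034169
UUUDU: Ā=115.2837, payoff=47.9037, prob=0.044682
DDDUU: Ā=64.5807, payoff=0.0000, prob=0.026129
UDDUU: Ā=86.1076, payoff=18.7276, prob=0.034169
DUDUU: Ā=81.6676, payoff=14.2876, prob=0.034169
UUDUU: Ā=108.8901, payoff=41.5101, prob=0.044682
DDUUU: Ā=77.6716, payoff=10.2916, prob=0.034169
UDUUU: Ā=103.5621, payoff=36.1821, prob=0.044682
DUUUU: Ā=99.1221, payoff=31.7421, prob=0.044682
UUUUU: Ā=132.1628, payoff=64.7828, prob=0.058430
Price = Σ prob·payoff / R^5 = 24.351370 / 1.402552 = 17.3622

price = 17.3622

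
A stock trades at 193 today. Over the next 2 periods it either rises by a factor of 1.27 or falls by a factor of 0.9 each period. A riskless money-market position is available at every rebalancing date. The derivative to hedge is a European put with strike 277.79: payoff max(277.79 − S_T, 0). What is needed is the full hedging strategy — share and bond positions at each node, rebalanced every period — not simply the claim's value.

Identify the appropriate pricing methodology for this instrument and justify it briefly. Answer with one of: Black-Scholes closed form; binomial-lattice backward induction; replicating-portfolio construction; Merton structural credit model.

Key observation: since the answer must list Δ and B at each node of the 1.27/0.9 lattice on 193, the replicating-portfolio method — solving the two-state system at every node — is the one that applies.

framework: replicating-portfolio construction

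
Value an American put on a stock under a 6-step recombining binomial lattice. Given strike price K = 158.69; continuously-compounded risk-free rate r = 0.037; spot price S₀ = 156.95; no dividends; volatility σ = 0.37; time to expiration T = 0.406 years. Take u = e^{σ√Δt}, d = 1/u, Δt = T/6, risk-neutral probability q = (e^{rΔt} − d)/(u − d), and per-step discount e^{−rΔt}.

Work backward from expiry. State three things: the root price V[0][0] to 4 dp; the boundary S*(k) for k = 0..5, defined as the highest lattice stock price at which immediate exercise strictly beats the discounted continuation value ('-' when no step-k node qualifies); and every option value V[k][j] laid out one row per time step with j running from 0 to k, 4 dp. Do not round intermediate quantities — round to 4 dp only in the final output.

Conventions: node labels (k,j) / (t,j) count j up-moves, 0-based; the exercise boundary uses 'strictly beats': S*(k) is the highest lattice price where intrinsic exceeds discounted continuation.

price = 14.4280
boundary = - - - 117.5878 129.4678 142.5482
tree:
14.4280
21.2915 7.3286
30.2783 12.0080 2.4755
41.1022 19.1207 4.6357 0.2305
51.8922 29.2222 8.6611 0.4522 0.0000
61.6920 41.1022 16.1418 0.8870 0.0000 0.0000
70.5926 51.8922 29.2222 1.7400 0.0000 0.0000 0.0000

Δt=0.06767  u=1.10103  d=0.90824  q=0.48896  discount=0.99750
step 6 (expiry): payoffs max(K−S,0) = 70.5926 51.8922 29.2222 1.7400 0.0000 0.0000 0.0000
step 5: (k=5,j=0): S=96.9980, K−S=61.6920, hold=61.2952 ⇒ V=61.6920 exercise | (k=5,j=1): S=117.5878, K−S=41.1022, hold=40.7054 ⇒ V=41.1022 exercise | (k=5,j=2): S=142.5482, K−S=16.1418, hold=15.7450 ⇒ V=16.1418 exercise | (k=5,j=3): S=172.8069, K−S=0.0000, hold=0.8870 ⇒ V=0.8870 continue | (k=5,j=4): S=209.4886, K−S=0.0000, hold=0.0000 ⇒ V=0.0000 continue | (k=5,j=5): S=253.9569, K−S=0.0000, hold=0.0000 ⇒ V=0.0000 continue  boundary S*=142.5482
step 4: (k=4,j=0): S=106.7978, K−S=51.8922, hold=51.4954 ⇒ V=51.8922 exercise | (k=4,j=1): S=129.4678, K−S=29.2222, hold=28.8254 ⇒ V=29.2222 exercise | (k=4,j=2): S=156.9500, K−S=1.7400, hold=8.6611 ⇒ V=8.6611 continue | (k=4,j=3): S=190.2658, K−S=0.0000, hold=0.4522 ⇒ V=0.4522 continue | (k=4,j=4): S=230.6536, K−S=0.0000, hold=0.0000 ⇒ V=0.0000 continue  boundary S*=129.4678
step 3: (k=3,j=0): S=117.5878, K−S=41.1022, hold=40.7054 ⇒ V=41.1022 exercise | (k=3,j=1): S=142.5482, K−S=16.1418, hold=19.1207 ⇒ V=19.1207 continue | (k=3,j=2): S=172.8069, K−S=0.0000, hold=4.6357 ⇒ V=4.6357 continue | (k=3,j=3): S=209.4886, K−S=0.0000, hold=0.2305 ⇒ V=0.2305 continue  boundary S*=117.5878
step 2: (k=2,j=0): S=129.4678, K−S=29.2222, hold=30.2783 ⇒ V=30.2783 continue | (k=2,j=1): S=156.9500, K−S=1.7400, hold=12.0080 ⇒ V=12.0080 continue | (k=2,j=2): S=190.2658, K−S=0.0000, hold=2.4755 ⇒ V=2.4755 continue  boundary S*=-
step 1: (k=1,j=0): S=142.5482, K−S=16.1418, hold=21.2915 ⇒ V=21.2915 continue | (k=1,j=1): S=172.8069, K−S=0.0000, hold=7.3286 ⇒ V=7.3286 continue  boundary S*=-
step 0: (k=0,j=0): S=156.9500, K−S=1.7400, hold=14.4280 ⇒ V=14.4280 continue  boundary S*=-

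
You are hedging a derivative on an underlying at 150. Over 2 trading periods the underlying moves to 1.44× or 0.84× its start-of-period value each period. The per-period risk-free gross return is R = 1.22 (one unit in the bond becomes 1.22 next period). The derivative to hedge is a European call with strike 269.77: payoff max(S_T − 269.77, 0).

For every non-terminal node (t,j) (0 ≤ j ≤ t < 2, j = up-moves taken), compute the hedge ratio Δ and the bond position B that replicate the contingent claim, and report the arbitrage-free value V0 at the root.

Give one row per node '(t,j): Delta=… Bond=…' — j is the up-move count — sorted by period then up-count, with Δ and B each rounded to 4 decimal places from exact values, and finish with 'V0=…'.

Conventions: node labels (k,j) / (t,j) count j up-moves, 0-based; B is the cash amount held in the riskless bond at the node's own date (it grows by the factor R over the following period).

(0,0): Delta=0.2380 Bond=-24.5853
(1,0): Delta=0.0000 Bond=0.0000
(1,1): Delta=0.3184 Bond=-47.3590
V0=11.1219

Risk-neutral probability p* = (R−d)/(u−d) = (1.22−0.84)/(1.44−0.84) = 0.6333.
Terminal payoffs: V(2,0)=0.0000, V(2,1)=0.0000, V(2,2)=41.2700
Node (1,0) S=126.0000: V=(p*·0.0000+(1−p*)·0.0000)/1.22=0.0000; Δ=(0.0000−0.0000)/(181.4400−105.8400)=0.0000; B=V−Δ·S=0.0000
Node (1,1) S=216.0000: V=(p*·41.2700+(1−p*)·0.0000)/1.22=21.4243; Δ=(41.2700−0.0000)/(311.0400−181.4400)=0.3184; B=V−Δ·S=-47.3590
Node (0,0) S=150.0000: V=(p*·21.4243+(1−p*)·0.0000)/1.22=11.1219; Δ=(21.4243−0.0000)/(216.0000−126.0000)=0.2380; B=V−Δ·S=-24.5853
As a check, the time-0 holding Δ(0,0)·S0 + B(0,0) comes to 11.1219 — exactly V0.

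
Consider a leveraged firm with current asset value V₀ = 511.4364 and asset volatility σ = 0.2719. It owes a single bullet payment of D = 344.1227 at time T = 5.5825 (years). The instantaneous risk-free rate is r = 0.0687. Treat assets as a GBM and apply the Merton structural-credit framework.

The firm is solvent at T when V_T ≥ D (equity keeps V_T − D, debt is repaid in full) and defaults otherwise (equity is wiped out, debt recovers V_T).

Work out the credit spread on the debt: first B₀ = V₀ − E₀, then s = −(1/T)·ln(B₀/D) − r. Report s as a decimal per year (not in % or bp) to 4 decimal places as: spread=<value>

Apply the equity-as-call identities (strike 344.1227, horizon 5.5825 years):
d₁ = [ln(V₀/D) + (r + σ²/2)T] / (σ√T)
   = [ln(511.4364/344.1227) + (0.0687 + 0.5·0.2719²)·5.5825] / (0.2719·√5.5825)
   = [0.396225 + 0.589874] / 0.642427 = 1.534959
d₂ = d₁ − σ√T = 1.534959 − 0.642427 = 0.892532
N(d₁) = 0.937603,  N(d₂) = 0.813946,  e^(−rT) = 0.681460
E₀ = V₀·N(d₁) − D·e^(−rT)·N(d₂)
   = 511.4364·0.937603 − 344.1227·0.681460·0.813946 = 288.649194
B₀ = V₀ − E₀ = 511.4364 − 288.649194 = 222.787206
spread = −(1/T)·ln(B₀/D) − r = −(1/5.5825)·ln(222.787206/344.1227) − 0.0687 = 0.00918288

spread=0.0092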